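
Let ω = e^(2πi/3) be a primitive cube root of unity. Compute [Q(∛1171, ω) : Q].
[Q(∛1171, ω) : Q] = 6

[Q(∛1171):Q] = 3 (min poly x^3 - 1171, irreducible since 1171 is not a perfect cube). [Q(ω):Q] = 2 (min poly x^2 + x + 1). Since Q(∛1171) ⊂ R and ω ∉ R, we have ω ∉ Q(∛1171), so x^2 + x + 1 remains irreducible over Q(∛1171) and [Q(∛1171, ω) : Q(∛1171)] = 2. By the tower law, [Q(∛1171, ω) : Q] = 3 · 2 = 6. (In fact Q(∛1171, ω) is the splitting field of x^3 - 1171 over Q.)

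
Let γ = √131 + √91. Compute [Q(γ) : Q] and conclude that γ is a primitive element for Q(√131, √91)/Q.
[Q(γ) : Q] = 4 (equivalently, Q(γ) = Q(√131, √91))

Obviously Q(γ) ⊆ Q(√131, √91), and [Q(√131, √91):Q] = 4 (since 131, 91 are distinct squarefree integers > 1 with 11921 not a perfect square). To show equality we compute the minimal polynomial of γ. From γ = √131 + √91: γ^2 = 131 + 2√(11921) + 91 = 222 + 2√(11921), so γ^2 - 222 = 2√(11921); squaring, (γ^2 - 222)^2 = 4·11921, i.e. γ^4 - 444γ^2 + 49284 - 47684 = 0, i.e. γ^4 - 444γ^2 + 1600 = 0. So γ is a root of x^4 - 444x^2 + 1600. This polynomial is irreducible over Q: it has no rational root (each ±√131 ± √91 is irrational), and any factorization into two quadratics over Q would force √(11921) ∈ Q (pairing opposite roots) or √131, √91 ∈ Q (other pairings), all impossible. Hence [Q(γ):Q] = 4 = [Q(√131, √91):Q], so Q(γ) = Q(√131, √91).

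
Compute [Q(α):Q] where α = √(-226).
[Q(α):Q] = 2

[Q(α):Q] equals the degree of the minimal polynomial of α. Here α^2 = -226 and x^2 + 226 is irreducible (d = -226 is squarefree, ≠ 1, hence not a square), so deg(m_α) = 2. Thus [Q(α):Q] = 2.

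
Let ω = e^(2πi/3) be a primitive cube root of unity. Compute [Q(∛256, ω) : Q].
[Q(∛256, ω) : Q] = 6

[Q(∛256):Q] = 3 (min poly x^3 - 256, irreducible since 256 is not a perfect cube). [Q(ω):Q] = 2 (min poly x^2 + x + 1). Since Q(∛256) ⊂ R and ω ∉ R, we have ω ∉ Q(∛256), so x^2 + x + 1 remains irreducible over Q(∛256) and [Q(∛256, ω) : Q(∛256)] = 2. By the tower law, [Q(∛256, ω) : Q] = 3 · 2 = 6. (In fact Q(∛256, ω) is the splitting field of x^3 - 256 over Q.)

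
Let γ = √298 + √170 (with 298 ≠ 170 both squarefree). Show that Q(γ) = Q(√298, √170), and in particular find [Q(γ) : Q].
[Q(γ) : Q] = 4 (equivalently, Q(γ) = Q(√298, √170))

Obviously Q(γ) ⊆ Q(√298, √170), and [Q(√298, √170):Q] = 4 (since 298, 170 are distinct squarefree integers > 1 with 50660 not a perfect square). To show equality we compute the minimal polynomial of γ. From γ = √298 + √170: γ^2 = 298 + 2√(50660) + 170 = 468 + 2√(50660), so γ^2 - 468 = 2√(50660); squaring, (γ^2 - 468)^2 = 4·50660, i.e. γ^4 - 936γ^2 + 219024 - 202640 = 0, i.e. γ^4 - 936γ^2 + 16384 = 0. So γ is a root of x^4 - 936x^2 + 16384. This polynomial is irreducible over Q: it has no rational root (each ±√298 ± √170 is irrational), and any factorization into two quadratics over Q would force √(50660) ∈ Q (pairing opposite roots) or √298, √170 ∈ Q (other pairings), all impossible. Hence [Q(γ):Q] = 4 = [Q(√298, √170):Q], so Q(γ) = Q(√298, √170).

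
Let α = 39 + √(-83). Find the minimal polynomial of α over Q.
m_α(x) = x^2 - 78x + 1604

From α - 39 = √(-83), squaring gives (α - 39)^2 = -83, i.e. α^2 - 78α + 1521 = -83, so α^2 - 78α + 1604 = 0. The discriminant of x^2 - 78x + 1604 is (-78)^2 - 4·(1604) = 6084 - 6416 = -332, and 4·(-83) is not a perfect square in Q since -83 is squarefree and ≠ 1. Hence x^2 - 78x + 1604 is irreducible over Q and is the minimal polynomial of α.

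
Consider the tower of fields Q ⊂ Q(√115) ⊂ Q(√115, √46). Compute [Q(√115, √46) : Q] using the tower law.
[Q(√115, √46) : Q] = 4

[Q(√115):Q] = 2 (min poly x^2 - 115, irreducible since 115 is squarefree > 1). For the top step, suppose √46 ∈ Q(√115), say √46 = c + d√115 with c, d ∈ Q. Squaring: 46 = c^2 + 115d^2 + 2cd√115. Since √115 ∉ Q this forces 2cd = 0. If d = 0 then √46 = c ∈ Q, contradicting 46 squarefree > 1. If c = 0 then 46 = 115d^2, so 115·46 = (115d)^2 is a perfect square in Q — but 115·46 = 5290 is not a perfect square (since 115 and 46 are distinct squarefree integers). Contradiction. Hence √46 ∉ Q(√115), so x^2 - 46 stays irreducible over Q(√115) and [Q(√115, √46) : Q(√115)] = 2. By the tower law, [Q(√115, √46) : Q] = 2 · 2 = 4.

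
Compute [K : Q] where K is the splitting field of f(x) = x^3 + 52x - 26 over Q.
[K : Q] = 6

By the rational root test, any rational root of the monic integer polynomial f(x) = x^3 + 52x - 26 must be an integer dividing the constant term -26, i.e. one of ±{1, 2, 13, 26}. Evaluating: f(1) = 27, f(-1) = -79, f(2) = 86, f(-2) = -138, f(13) = 2847, f(-13) = -2899, f(26) = 18902, f(-26) = -18954; none is 0, so f has no rational root and is therefore irreducible over Q (a cubic with no linear factor over a field is irreducible). For an irreducible cubic, the Galois group is A_3 or S_3 according as the discriminant disc(f) = -4a^3 - 27b^2 = -4·(52)^3 - 27·(-26)^2 = -580684 is or is not a square in Q. Here disc(f) = -580684 is not a perfect square in Q, so the Galois group of f over Q is not contained in A_3 and must be all of S_3. The splitting field has degree |S_3| = 6 over Q, so [K : Q] = 6.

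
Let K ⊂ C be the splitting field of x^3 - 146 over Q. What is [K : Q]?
[K : Q] = 6

The roots of x^3 - 146 are ∛146, ω∛146, ω^2∛146 where ω = e^(2πi/3) is a primitive cube root of unity, so K = Q(∛146, ω). Now [Q(∛146):Q] = 3 (since 146 is not a perfect cube, x^3 - 146 is irreducible) and [Q(ω):Q] = 2. Both 2 and 3 divide [K:Q], and [K:Q] ≤ 3·2 = 6, so [K:Q] = 6. (Equivalently: Q(∛146) ⊂ R but ω ∉ R, so [K : Q(∛146)] = 2.)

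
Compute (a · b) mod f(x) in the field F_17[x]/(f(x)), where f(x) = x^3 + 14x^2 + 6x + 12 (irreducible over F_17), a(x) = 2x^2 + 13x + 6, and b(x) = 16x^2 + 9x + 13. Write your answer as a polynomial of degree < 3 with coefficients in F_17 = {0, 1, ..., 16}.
a · b ≡ 10x^2 + 15x + 5 (mod f(x))

Multiply in F_17[x]: a(x)·b(x) = (2x^2 + 13x + 6)·(16x^2 + 9x + 13) = 15x^4 + 5x^3 + x^2 + 2x + 10. This has degree ≥ 3, so divide by f(x) over F_17: 15x^4 + 5x^3 + x^2 + 2x + 10 = (15x + 16)·(x^3 + 14x^2 + 6x + 12) + (10x^2 + 15x + 5). Hence a·b ≡ 10x^2 + 15x + 5 (mod f). (F_17[x]/(f) is a field with 17^3 = 4913 elements since f is irreducible of degree 3.)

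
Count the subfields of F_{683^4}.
F_{683^4} has 3 subfields

The subfields of F_{p^n} are exactly the fields F_{p^d} for d | n (each is the fixed field of the unique index-d subgroup of Gal(F_{p^n}/F_p) ≅ Z/nZ). The divisors of n = 4 are {1, 2, 4}, giving 3 subfields: F_{683^1}, F_{683^2}, F_{683^4}.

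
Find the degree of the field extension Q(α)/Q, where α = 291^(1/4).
[Q(α):Q] = 4

α is a root of x^4 - 291. By Eisenstein's criterion at the prime p = 3 (which divides the constant term 291 but p^2 = 9 does not, since 291 is squarefree), x^4 - 291 is irreducible over Q. Hence [Q(α):Q] = 4.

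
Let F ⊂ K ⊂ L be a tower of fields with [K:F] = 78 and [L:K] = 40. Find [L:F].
[L:F] = 3120

The tower law says that for any tower of field extensions F ⊂ K ⊂ L with finite degrees, [L:F] = [L:K] · [K:F]. Here this gives [L:F] = 40 · 78 = 3120.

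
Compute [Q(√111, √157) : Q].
[Q(√111, √157) : Q] = 4

[Q(√111):Q] = 2 (min poly x^2 - 111, irreducible since 111 is squarefree > 1). For the top step, suppose √157 ∈ Q(√111), say √157 = c + d√111 with c, d ∈ Q. Squaring: 157 = c^2 + 111d^2 + 2cd√111. Since √111 ∉ Q this forces 2cd = 0. If d = 0 then √157 = c ∈ Q, contradicting 157 squarefree > 1. If c = 0 then 157 = 111d^2, so 111·157 = (111d)^2 is a perfect square in Q — but 111·157 = 17427 is not a perfect square (since 111 and 157 are distinct squarefree integers). Contradiction. Hence √157 ∉ Q(√111), so x^2 - 157 stays irreducible over Q(√111) and [Q(√111, √157) : Q(√111)] = 2. By the tower law, [Q(√111, √157) : Q] = 2 · 2 = 4.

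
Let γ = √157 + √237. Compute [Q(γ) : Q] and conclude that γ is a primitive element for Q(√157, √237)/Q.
[Q(γ) : Q] = 4 (equivalently, Q(γ) = Q(√157, √237))

Obviously Q(γ) ⊆ Q(√157, √237), and [Q(√157, √237):Q] = 4 (since 157, 237 are distinct squarefree integers > 1 with 37209 not a perfect square). To show equality we compute the minimal polynomial of γ. From γ = √157 + √237: γ^2 = 157 + 2√(37209) + 237 = 394 + 2√(37209), so γ^2 - 394 = 2√(37209); squaring, (γ^2 - 394)^2 = 4·37209, i.e. γ^4 - 788γ^2 + 155236 - 148836 = 0, i.e. γ^4 - 788γ^2 + 6400 = 0. So γ is a root of x^4 - 788x^2 + 6400. This polynomial is irreducible over Q: it has no rational root (each ±√157 ± √237 is irrational), and any factorization into two quadratics over Q would force √(37209) ∈ Q (pairing opposite roots) or √157, √237 ∈ Q (other pairings), all impossible. Hence [Q(γ):Q] = 4 = [Q(√157, √237):Q], so Q(γ) = Q(√157, √237).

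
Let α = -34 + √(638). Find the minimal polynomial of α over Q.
m_α(x) = x^2 + 68x + 518

From α + 34 = √(638), squaring gives (α + 34)^2 = 638, i.e. α^2 + 68α + 1156 = 638, so α^2 + 68α + 518 = 0. The discriminant of x^2 + 68x + 518 is (68)^2 - 4·(518) = 4624 - 2072 = 2552, and 4·(638) is not a perfect square in Q since 638 is squarefree and ≠ 1. Hence x^2 + 68x + 518 is irreducible over Q and is the minimal polynomial of α.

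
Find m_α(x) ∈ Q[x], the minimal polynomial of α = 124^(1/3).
m_α(x) = x^3 - 124

α satisfies α^3 = 124, so x^3 - 124 annihilates α. By the rational root test, a rational root p/q (in lowest terms) of x^3 - 124 would satisfy p^3 = 124 q^3, forcing q = 1 and p^3 = 124; but 124 is not a perfect cube, contradiction. A monic cubic over Q with no rational root is irreducible (any nontrivial factorization would include a linear factor). Hence x^3 - 124 is the minimal polynomial of α, and in particular [Q(α):Q] = 3.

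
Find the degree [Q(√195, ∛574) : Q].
[Q(√195, ∛574) : Q] = 6

Let L = Q(√195, ∛574). Since Q(√195) ⊂ L and [Q(√195):Q] = 2, the tower law gives 2 | [L:Q]. Likewise Q(∛574) ⊂ L with [Q(∛574):Q] = 3 (because 574 is not a perfect cube), so 3 | [L:Q]. As gcd(2,3) = 1, [L:Q] is divisible by 6. Conversely L is generated over Q by √195 and ∛574, so [L:Q] ≤ 2·3 = 6. Therefore [Q(√195, ∛574) : Q] = 6.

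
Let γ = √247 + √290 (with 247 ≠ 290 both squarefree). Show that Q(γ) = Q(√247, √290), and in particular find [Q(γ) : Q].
[Q(γ) : Q] = 4 (equivalently, Q(γ) = Q(√247, √290))

Obviously Q(γ) ⊆ Q(√247, √290), and [Q(√247, √290):Q] = 4 (since 247, 290 are distinct squarefree integers > 1 with 71630 not a perfect square). To show equality we compute the minimal polynomial of γ. From γ = √247 + √290: γ^2 = 247 + 2√(71630) + 290 = 537 + 2√(71630), so γ^2 - 537 = 2√(71630); squaring, (γ^2 - 537)^2 = 4·71630, i.e. γ^4 - 1074γ^2 + 288369 - 286520 = 0, i.e. γ^4 - 1074γ^2 + 1849 = 0. So γ is a root of x^4 - 1074x^2 + 1849. This polynomial is irreducible over Q: it has no rational root (each ±√247 ± √290 is irrational), and any factorization into two quadratics over Q would force √(71630) ∈ Q (pairing opposite roots) or √247, √290 ∈ Q (other pairings), all impossible. Hence [Q(γ):Q] = 4 = [Q(√247, √290):Q], so Q(γ) = Q(√247, √290).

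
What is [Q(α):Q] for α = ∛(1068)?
[Q(α):Q] = 3

The minimal polynomial of α is x^3 - 1068, irreducible over Q since 1068 is not a perfect cube (so x^3 - 1068 has no rational root). Hence [Q(α):Q] = deg(m_α) = 3.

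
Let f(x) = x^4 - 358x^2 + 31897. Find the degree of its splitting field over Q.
[K : Q] = 4

Solving the quadratic in x^2: x^2 = (358 ± √(358^2 - 4·31897))/2 = (358 ± √576)/2 = (358 ± 24)/2, giving x^2 = 191 or x^2 = 167. So f(x) = (x^2 - 191)(x^2 - 167) and the roots of f are ±√191, ±√167. Hence the splitting field is K = Q(√191, √167). Since 191 and 167 are distinct squarefree integers > 1, their product 31897 is not a perfect square, so √167 ∉ Q(√191). By the tower law [K:Q] = [Q(√191,√167):Q(√191)] · [Q(√191):Q] = 2 · 2 = 4.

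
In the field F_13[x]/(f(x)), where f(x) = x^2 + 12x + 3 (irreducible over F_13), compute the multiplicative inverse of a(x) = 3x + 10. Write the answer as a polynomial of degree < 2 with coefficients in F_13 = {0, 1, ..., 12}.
a(x)^(-1) ≡ 10x (mod f(x))

Since f is irreducible over F_13, F_13[x]/(f) is a field and a(x) ≠ 0 has an inverse. Apply the extended Euclidean algorithm to f(x) and a(x) in F_13[x]: f(x) = (9x)·a(x) + (3). The last nonzero remainder is the constant 3 = gcd(f, a) in F_13. Back-substituting through the division chain expresses 3 = s(x)·a(x) + t(x)·f(x) with s(x) ≡ 4x (mod f), so (4x)·a(x) ≡ 3 (mod f). Multiplying by 3^(-1) ≡ 9 in F_13 gives a(x)^(-1) ≡ 9·(4x) ≡ 10x (mod f). Check: (3x + 10)·(10x) = 4x^2 + 9x ≡ 1 (mod x^2 + 12x + 3).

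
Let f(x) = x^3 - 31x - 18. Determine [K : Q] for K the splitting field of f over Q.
[K : Q] = 6

By the rational root test, any rational root of the monic integer polynomial f(x) = x^3 - 31x - 18 must be an integer dividing the constant term -18, i.e. one of ±{1, 2, 3, 6, 9, 18}. Evaluating: f(1) = -48, f(-1) = 12, f(2) = -72, f(-2) = 36, f(3) = -84, f(-3) = 48, f(6) = 12, f(-6) = -48, f(9) = 432, f(-9) = -468, f(18) = 5256, f(-18) = -5292; none is 0, so f has no rational root and is therefore irreducible over Q (a cubic with no linear factor over a field is irreducible). For an irreducible cubic, the Galois group is A_3 or S_3 according as the discriminant disc(f) = -4a^3 - 27b^2 = -4·(-31)^3 - 27·(-18)^2 = 110416 is or is not a square in Q. Here disc(f) = 110416 is not a perfect square in Q, so the Galois group of f over Q is not contained in A_3 and must be all of S_3. The splitting field has degree |S_3| = 6 over Q, so [K : Q] = 6.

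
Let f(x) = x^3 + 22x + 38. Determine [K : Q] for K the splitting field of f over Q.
[K : Q] = 6

By the rational root test, any rational root of the monic integer polynomial f(x) = x^3 + 22x + 38 must be an integer dividing the constant term 38, i.e. one of ±{1, 2, 19, 38}. Evaluating: f(1) = 61, f(-1) = 15, f(2) = 90, f(-2) = -14, f(19) = 7315, f(-19) = -7239, f(38) = 55746, f(-38) = -55670; none is 0, so f has no rational root and is therefore irreducible over Q (a cubic with no linear factor over a field is irreducible). For an irreducible cubic, the Galois group is A_3 or S_3 according as the discriminant disc(f) = -4a^3 - 27b^2 = -4·(22)^3 - 27·(38)^2 = -81580 is or is not a square in Q. Here disc(f) = -81580 is not a perfect square in Q, so the Galois group of f over Q is not contained in A_3 and must be all of S_3. The splitting field has degree |S_3| = 6 over Q, so [K : Q] = 6.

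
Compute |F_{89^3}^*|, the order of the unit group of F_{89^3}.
|F_{89^3}^*| = 704968

F_{89^3} has 89^3 = 704969 elements; its multiplicative group consists of all nonzero elements, so |F_{89^3}^*| = 704969 - 1 = 704968. (It is cyclic since any finite subgroup of the multiplicative group of a field is cyclic.)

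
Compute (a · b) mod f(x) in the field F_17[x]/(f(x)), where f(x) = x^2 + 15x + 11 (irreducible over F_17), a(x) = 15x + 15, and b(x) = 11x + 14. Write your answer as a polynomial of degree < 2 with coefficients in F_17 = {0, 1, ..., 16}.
a · b ≡ 8x + 10 (mod f(x))

Multiply in F_17[x]: a(x)·b(x) = (15x + 15)·(11x + 14) = 12x^2 + x + 6. This has degree ≥ 2, so divide by f(x) over F_17: 12x^2 + x + 6 = (12)·(x^2 + 15x + 11) + (8x + 10). Hence a·b ≡ 8x + 10 (mod f). (F_17[x]/(f) is a field with 17^2 = 289 elements since f is irreducible of degree 2.)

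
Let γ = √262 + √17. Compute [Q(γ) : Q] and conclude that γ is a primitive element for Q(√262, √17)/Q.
[Q(γ) : Q] = 4 (equivalently, Q(γ) = Q(√262, √17))

Obviously Q(γ) ⊆ Q(√262, √17), and [Q(√262, √17):Q] = 4 (since 262, 17 are distinct squarefree integers > 1 with 4454 not a perfect square). To show equality we compute the minimal polynomial of γ. From γ = √262 + √17: γ^2 = 262 + 2√(4454) + 17 = 279 + 2√(4454), so γ^2 - 279 = 2√(4454); squaring, (γ^2 - 279)^2 = 4·4454, i.e. γ^4 - 558γ^2 + 77841 - 17816 = 0, i.e. γ^4 - 558γ^2 + 60025 = 0. So γ is a root of x^4 - 558x^2 + 60025. This polynomial is irreducible over Q: it has no rational root (each ±√262 ± √17 is irrational), and any factorization into two quadratics over Q would force √(4454) ∈ Q (pairing opposite roots) or √262, √17 ∈ Q (other pairings), all impossible. Hence [Q(γ):Q] = 4 = [Q(√262, √17):Q], so Q(γ) = Q(√262, √17).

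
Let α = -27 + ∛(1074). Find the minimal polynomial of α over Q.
m_α(x) = x^3 + 81x^2 + 2187x + 18609

Set β = α + 27 = ∛(1074), so β^3 = 1074. Then (α + 27)^3 - 1074 = 0, i.e. α is a root of g(x) = (x + 27)^3 - 1074 = x^3 + 81x^2 + 2187x + 18609. Since g(x) = h(x + 27) where h(x) = x^3 - 1074, and h is irreducible over Q (because 1074 is not a perfect cube, so h has no rational root, and a monic cubic with no rational root is irreducible), g is also irreducible (irreducibility is preserved under the substitution x → x + 27). Hence m_α(x) = x^3 + 81x^2 + 2187x + 18609.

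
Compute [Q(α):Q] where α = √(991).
[Q(α):Q] = 2

[Q(α):Q] equals the degree of the minimal polynomial of α. Here α^2 = 991 and x^2 - 991 is irreducible (d = 991 is squarefree, ≠ 1, hence not a square), so deg(m_α) = 2. Thus [Q(α):Q] = 2.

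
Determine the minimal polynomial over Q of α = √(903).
m_α(x) = x^2 - 903

α satisfies α^2 - 903 = 0, so x^2 - 903 annihilates α. Since d = 903 is squarefree and ≠ 1, it is not a perfect square in Q, so x^2 - 903 has no rational root and is therefore irreducible over Q (a degree-2 polynomial over a field is irreducible iff it has no root). Hence m_α(x) = x^2 - 903.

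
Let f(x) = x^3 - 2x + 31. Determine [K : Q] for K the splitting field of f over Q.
[K : Q] = 6

By the rational root test, any rational root of the monic integer polynomial f(x) = x^3 - 2x + 31 must be an integer dividing the constant term 31, i.e. one of ±{1, 31}. Evaluating: f(1) = 30, f(-1) = 32, f(31) = 29760, f(-31) = -29698; none is 0, so f has no rational root and is therefore irreducible over Q (a cubic with no linear factor over a field is irreducible). For an irreducible cubic, the Galois group is A_3 or S_3 according as the discriminant disc(f) = -4a^3 - 27b^2 = -4·(-2)^3 - 27·(31)^2 = -25915 is or is not a square in Q. Here disc(f) = -25915 is not a perfect square in Q, so the Galois group of f over Q is not contained in A_3 and must be all of S_3. The splitting field has degree |S_3| = 6 over Q, so [K : Q] = 6.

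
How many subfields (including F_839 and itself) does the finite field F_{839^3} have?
F_{839^3} has 2 subfields

The subfields of F_{p^n} are exactly the fields F_{p^d} for d | n (each is the fixed field of the unique index-d subgroup of Gal(F_{p^n}/F_p) ≅ Z/nZ). The divisors of n = 3 are {1, 3}, giving 2 subfields: F_{839^1}, F_{839^3}.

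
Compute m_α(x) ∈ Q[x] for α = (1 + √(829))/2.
m_α(x) = x^2 - x - 207

From 2α - 1 = √(829), squaring gives (2α - 1)^2 = 829, i.e. 4α^2 - 4α + 1 = 829, so α^2 - α + (1 - 829)/4 = 0. Since 829 ≡ 1 (mod 4), (1 - 829)/4 = -207 ∈ Z. The polynomial x^2 - x - 207 has discriminant 1 - 4·(-207) = 829, which is not a perfect square in Q (d = 829 is squarefree and ≠ 1), so x^2 - x - 207 is irreducible over Q. It is the minimal polynomial of α.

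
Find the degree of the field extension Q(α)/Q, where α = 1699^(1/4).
[Q(α):Q] = 4

α is a root of x^4 - 1699. By Eisenstein's criterion at the prime p = 1699 (which divides the constant term 1699 but p^2 = 2886601 does not, since 1699 is squarefree), x^4 - 1699 is irreducible over Q. Hence [Q(α):Q] = 4.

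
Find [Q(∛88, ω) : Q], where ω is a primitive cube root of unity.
[Q(∛88, ω) : Q] = 6

[Q(∛88):Q] = 3 (min poly x^3 - 88, irreducible since 88 is not a perfect cube). [Q(ω):Q] = 2 (min poly x^2 + x + 1). Since Q(∛88) ⊂ R and ω ∉ R, we have ω ∉ Q(∛88), so x^2 + x + 1 remains irreducible over Q(∛88) and [Q(∛88, ω) : Q(∛88)] = 2. By the tower law, [Q(∛88, ω) : Q] = 3 · 2 = 6. (In fact Q(∛88, ω) is the splitting field of x^3 - 88 over Q.)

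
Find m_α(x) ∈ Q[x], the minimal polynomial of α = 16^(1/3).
m_α(x) = x^3 - 16

α satisfies α^3 = 16, so x^3 - 16 annihilates α. By the rational root test, a rational root p/q (in lowest terms) of x^3 - 16 would satisfy p^3 = 16 q^3, forcing q = 1 and p^3 = 16; but 16 is not a perfect cube, contradiction. A monic cubic over Q with no rational root is irreducible (any nontrivial factorization would include a linear factor). Hence x^3 - 16 is the minimal polynomial of α, and in particular [Q(α):Q] = 3.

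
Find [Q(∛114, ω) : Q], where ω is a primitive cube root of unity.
[Q(∛114, ω) : Q] = 6

[Q(∛114):Q] = 3 (min poly x^3 - 114, irreducible since 114 is not a perfect cube). [Q(ω):Q] = 2 (min poly x^2 + x + 1). Since Q(∛114) ⊂ R and ω ∉ R, we have ω ∉ Q(∛114), so x^2 + x + 1 remains irreducible over Q(∛114) and [Q(∛114, ω) : Q(∛114)] = 2. By the tower law, [Q(∛114, ω) : Q] = 3 · 2 = 6. (In fact Q(∛114, ω) is the splitting field of x^3 - 114 over Q.)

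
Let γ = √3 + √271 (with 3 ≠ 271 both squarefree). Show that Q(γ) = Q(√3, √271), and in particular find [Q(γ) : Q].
[Q(γ) : Q] = 4 (equivalently, Q(γ) = Q(√3, √271))

Obviously Q(γ) ⊆ Q(√3, √271), and [Q(√3, √271):Q] = 4 (since 3, 271 are distinct squarefree integers > 1 with 813 not a perfect square). To show equality we compute the minimal polynomial of γ. From γ = √3 + √271: γ^2 = 3 + 2√(813) + 271 = 274 + 2√(813), so γ^2 - 274 = 2√(813); squaring, (γ^2 - 274)^2 = 4·813, i.e. γ^4 - 548γ^2 + 75076 - 3252 = 0, i.e. γ^4 - 548γ^2 + 71824 = 0. So γ is a root of x^4 - 548x^2 + 71824. This polynomial is irreducible over Q: it has no rational root (each ±√3 ± √271 is irrational), and any factorization into two quadratics over Q would force √(813) ∈ Q (pairing opposite roots) or √3, √271 ∈ Q (other pairings), all impossible. Hence [Q(γ):Q] = 4 = [Q(√3, √271):Q], so Q(γ) = Q(√3, √271).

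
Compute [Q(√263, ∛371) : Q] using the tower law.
[Q(√263, ∛371) : Q] = 6

Let L = Q(√263, ∛371). Since Q(√263) ⊂ L and [Q(√263):Q] = 2, the tower law gives 2 | [L:Q]. Likewise Q(∛371) ⊂ L with [Q(∛371):Q] = 3 (because 371 is not a perfect cube), so 3 | [L:Q]. As gcd(2,3) = 1, [L:Q] is divisible by 6. Conversely L is generated over Q by √263 and ∛371, so [L:Q] ≤ 2·3 = 6. Therefore [Q(√263, ∛371) : Q] = 6.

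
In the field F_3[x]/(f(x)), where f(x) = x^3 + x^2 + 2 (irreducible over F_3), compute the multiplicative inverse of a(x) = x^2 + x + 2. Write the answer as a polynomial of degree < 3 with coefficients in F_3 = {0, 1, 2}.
a(x)^(-1) ≡ x^2 + 2x + 1 (mod f(x))

Since f is irreducible over F_3, F_3[x]/(f) is a field and a(x) ≠ 0 has an inverse. Apply the extended Euclidean algorithm to f(x) and a(x) in F_3[x]: f(x) = (x)·a(x) + (x + 2);  a(x) = (x + 2)·(x + 2) + (1). The last nonzero remainder is the constant 1 = gcd(f, a) in F_3. Back-substituting through the division chain expresses 1 = s(x)·a(x) + t(x)·f(x) with s(x) ≡ x^2 + 2x + 1 (mod f), so a(x)^(-1) ≡ s(x) = x^2 + 2x + 1 (mod f). Check: (x^2 + x + 2)·(x^2 + 2x + 1) = x^4 + 2x^2 + 2x + 2 ≡ 1 (mod x^3 + x^2 + 2).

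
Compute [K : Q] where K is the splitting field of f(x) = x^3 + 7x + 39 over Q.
[K : Q] = 6

By the rational root test, any rational root of the monic integer polynomial f(x) = x^3 + 7x + 39 must be an integer dividing the constant term 39, i.e. one of ±{1, 3, 13, 39}. Evaluating: f(1) = 47, f(-1) = 31, f(3) = 87, f(-3) = -9, f(13) = 2327, f(-13) = -2249, f(39) = 59631, f(-39) = -59553; none is 0, so f has no rational root and is therefore irreducible over Q (a cubic with no linear factor over a field is irreducible). For an irreducible cubic, the Galois group is A_3 or S_3 according as the discriminant disc(f) = -4a^3 - 27b^2 = -4·(7)^3 - 27·(39)^2 = -42439 is or is not a square in Q. Here disc(f) = -42439 is not a perfect square in Q, so the Galois group of f over Q is not contained in A_3 and must be all of S_3. The splitting field has degree |S_3| = 6 over Q, so [K : Q] = 6.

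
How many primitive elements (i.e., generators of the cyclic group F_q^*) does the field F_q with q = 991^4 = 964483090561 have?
There are φ(964483090560) = 226271232000 primitive elements

F_q^* is cyclic of order q - 1 = 964483090560. A cyclic group of order m has exactly φ(m) generators. Here m = 964483090560 = 2^7 · 3^2 · 5 · 11 · 31 · 491041, so the number of primitive elements is φ(964483090560) = 226271232000.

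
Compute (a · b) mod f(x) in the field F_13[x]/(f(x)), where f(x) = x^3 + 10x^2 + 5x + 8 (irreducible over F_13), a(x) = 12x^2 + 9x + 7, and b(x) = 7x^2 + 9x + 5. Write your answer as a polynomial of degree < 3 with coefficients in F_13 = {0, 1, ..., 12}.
a · b ≡ 12x^2 + 12x + 5 (mod f(x))

Multiply in F_13[x]: a(x)·b(x) = (12x^2 + 9x + 7)·(7x^2 + 9x + 5) = 6x^4 + 2x^3 + 8x^2 + 4x + 9. This has degree ≥ 3, so divide by f(x) over F_13: 6x^4 + 2x^3 + 8x^2 + 4x + 9 = (6x + 7)·(x^3 + 10x^2 + 5x + 8) + (12x^2 + 12x + 5). Hence a·b ≡ 12x^2 + 12x + 5 (mod f). (F_13[x]/(f) is a field with 13^3 = 2197 elements since f is irreducible of degree 3.)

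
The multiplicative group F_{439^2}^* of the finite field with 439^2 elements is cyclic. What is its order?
|F_{439^2}^*| = 192720

F_{439^2} has 439^2 = 192721 elements; its multiplicative group consists of all nonzero elements, so |F_{439^2}^*| = 192721 - 1 = 192720. (It is cyclic since any finite subgroup of the multiplicative group of a field is cyclic.)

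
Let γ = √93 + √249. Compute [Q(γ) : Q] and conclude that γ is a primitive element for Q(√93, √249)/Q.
[Q(γ) : Q] = 4 (equivalently, Q(γ) = Q(√93, √249))

Obviously Q(γ) ⊆ Q(√93, √249), and [Q(√93, √249):Q] = 4 (since 93, 249 are distinct squarefree integers > 1 with 23157 not a perfect square). To show equality we compute the minimal polynomial of γ. From γ = √93 + √249: γ^2 = 93 + 2√(23157) + 249 = 342 + 2√(23157), so γ^2 - 342 = 2√(23157); squaring, (γ^2 - 342)^2 = 4·23157, i.e. γ^4 - 684γ^2 + 116964 - 92628 = 0, i.e. γ^4 - 684γ^2 + 24336 = 0. So γ is a root of x^4 - 684x^2 + 24336. This polynomial is irreducible over Q: it has no rational root (each ±√93 ± √249 is irrational), and any factorization into two quadratics over Q would force √(23157) ∈ Q (pairing opposite roots) or √93, √249 ∈ Q (other pairings), all impossible. Hence [Q(γ):Q] = 4 = [Q(√93, √249):Q], so Q(γ) = Q(√93, √249).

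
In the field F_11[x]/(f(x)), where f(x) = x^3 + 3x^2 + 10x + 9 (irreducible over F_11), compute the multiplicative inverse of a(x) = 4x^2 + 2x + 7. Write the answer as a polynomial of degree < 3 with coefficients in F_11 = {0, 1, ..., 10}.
a(x)^(-1) ≡ x^2 + 10x + 1 (mod f(x))

Since f is irreducible over F_11, F_11[x]/(f) is a field and a(x) ≠ 0 has an inverse. Apply the extended Euclidean algorithm to f(x) and a(x) in F_11[x]: f(x) = (3x + 2)·a(x) + (7x + 6);  a(x) = (10x + 9)·(7x + 6) + (8). The last nonzero remainder is the constant 8 = gcd(f, a) in F_11. Back-substituting through the division chain expresses 8 = s(x)·a(x) + t(x)·f(x) with s(x) ≡ 8x^2 + 3x + 8 (mod f), so (8x^2 + 3x + 8)·a(x) ≡ 8 (mod f). Multiplying by 8^(-1) ≡ 7 in F_11 gives a(x)^(-1) ≡ 7·(8x^2 + 3x + 8) ≡ x^2 + 10x + 1 (mod f). Check: (4x^2 + 2x + 7)·(x^2 + 10x + 1) = 4x^4 + 9x^3 + 9x^2 + 6x + 7 ≡ 1 (mod x^3 + 3x^2 + 10x + 9).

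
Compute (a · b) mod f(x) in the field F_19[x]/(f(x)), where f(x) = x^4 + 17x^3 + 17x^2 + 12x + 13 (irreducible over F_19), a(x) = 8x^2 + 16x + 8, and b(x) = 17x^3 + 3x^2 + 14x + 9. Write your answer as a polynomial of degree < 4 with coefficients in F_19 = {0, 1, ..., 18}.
a · b ≡ 13x^3 + 14x^2 + 13x + 3 (mod f(x))

Multiply in F_19[x]: a(x)·b(x) = (8x^2 + 16x + 8)·(17x^3 + 3x^2 + 14x + 9) = 3x^5 + 11x^4 + 11x^3 + 16x^2 + 9x + 15. This has degree ≥ 4, so divide by f(x) over F_19: 3x^5 + 11x^4 + 11x^3 + 16x^2 + 9x + 15 = (3x + 17)·(x^4 + 17x^3 + 17x^2 + 12x + 13) + (13x^3 + 14x^2 + 13x + 3). Hence a·b ≡ 13x^3 + 14x^2 + 13x + 3 (mod f). (F_19[x]/(f) is a field with 19^4 = 130321 elements since f is irreducible of degree 4.)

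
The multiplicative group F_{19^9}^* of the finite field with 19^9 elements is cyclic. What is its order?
|F_{19^9}^*| = 322687697778

F_{19^9} has 19^9 = 322687697779 elements; its multiplicative group consists of all nonzero elements, so |F_{19^9}^*| = 322687697779 - 1 = 322687697778. (It is cyclic since any finite subgroup of the multiplicative group of a field is cyclic.)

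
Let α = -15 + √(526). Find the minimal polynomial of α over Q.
m_α(x) = x^2 + 30x - 301

From α + 15 = √(526), squaring gives (α + 15)^2 = 526, i.e. α^2 + 30α + 225 = 526, so α^2 + 30α - 301 = 0. The discriminant of x^2 + 30x - 301 is (30)^2 - 4·(-301) = 900 + 1204 = 2104, and 4·(526) is not a perfect square in Q since 526 is squarefree and ≠ 1. Hence x^2 + 30x - 301 is irreducible over Q and is the minimal polynomial of α.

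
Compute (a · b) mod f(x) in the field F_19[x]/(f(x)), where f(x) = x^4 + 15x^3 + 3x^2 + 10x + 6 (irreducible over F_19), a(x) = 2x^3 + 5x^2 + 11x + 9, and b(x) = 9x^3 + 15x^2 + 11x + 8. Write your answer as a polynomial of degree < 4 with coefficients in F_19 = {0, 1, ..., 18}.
a · b ≡ 13x^3 + 5x^2 + 4x + 5 (mod f(x))

Multiply in F_19[x]: a(x)·b(x) = (2x^3 + 5x^2 + 11x + 9)·(9x^3 + 15x^2 + 11x + 8) = 18x^6 + 18x^5 + 6x^4 + 13x^3 + 11x^2 + 16x + 15. This has degree ≥ 4, so divide by f(x) over F_19: 18x^6 + 18x^5 + 6x^4 + 13x^3 + 11x^2 + 16x + 15 = (18x^2 + 14x + 8)·(x^4 + 15x^3 + 3x^2 + 10x + 6) + (13x^3 + 5x^2 + 4x + 5). Hence a·b ≡ 13x^3 + 5x^2 + 4x + 5 (mod f). (F_19[x]/(f) is a field with 19^4 = 130321 elements since f is irreducible of degree 4.)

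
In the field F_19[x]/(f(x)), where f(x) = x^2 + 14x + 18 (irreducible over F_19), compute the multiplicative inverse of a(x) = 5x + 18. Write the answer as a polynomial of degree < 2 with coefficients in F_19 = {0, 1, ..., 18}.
a(x)^(-1) ≡ 16x + 3 (mod f(x))

Since f is irreducible over F_19, F_19[x]/(f) is a field and a(x) ≠ 0 has an inverse. Apply the extended Euclidean algorithm to f(x) and a(x) in F_19[x]: f(x) = (4x + 15)·a(x) + (14). The last nonzero remainder is the constant 14 = gcd(f, a) in F_19. Back-substituting through the division chain expresses 14 = s(x)·a(x) + t(x)·f(x) with s(x) ≡ 15x + 4 (mod f), so (15x + 4)·a(x) ≡ 14 (mod f). Multiplying by 14^(-1) ≡ 15 in F_19 gives a(x)^(-1) ≡ 15·(15x + 4) ≡ 16x + 3 (mod f). Check: (5x + 18)·(16x + 3) = 4x^2 + 18x + 16 ≡ 1 (mod x^2 + 14x + 18).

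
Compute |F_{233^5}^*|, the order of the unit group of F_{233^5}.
|F_{233^5}^*| = 686719856392

F_{233^5} has 233^5 = 686719856393 elements; its multiplicative group consists of all nonzero elements, so |F_{233^5}^*| = 686719856393 - 1 = 686719856392. (It is cyclic since any finite subgroup of the multiplicative group of a field is cyclic.)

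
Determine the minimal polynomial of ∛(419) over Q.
m_α(x) = x^3 - 419

α satisfies α^3 = 419, so x^3 - 419 annihilates α. By the rational root test, a rational root p/q (in lowest terms) of x^3 - 419 would satisfy p^3 = 419 q^3, forcing q = 1 and p^3 = 419; but 419 is not a perfect cube, contradiction. A monic cubic over Q with no rational root is irreducible (any nontrivial factorization would include a linear factor). Hence x^3 - 419 is the minimal polynomial of α, and in particular [Q(α):Q] = 3.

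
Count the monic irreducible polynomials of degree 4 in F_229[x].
There are 687501510 monic irreducible polynomials of degree 4 over F_229

Each element of F_{229^4} that lies in no proper subfield is a root of exactly one monic irreducible of degree 4 over F_229, and each such polynomial has 4 distinct roots in F_{229^4}. By Möbius inversion the count is N_229(4) = (1/4) Σ_{d|4} μ(4/d) · 229^d = (1/4)(μ(4)·229^1 + μ(2)·229^2 + μ(1)·229^4) = 2750006040/4 = 687501510.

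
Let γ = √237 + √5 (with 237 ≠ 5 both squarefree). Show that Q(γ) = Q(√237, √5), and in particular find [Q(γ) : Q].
[Q(γ) : Q] = 4 (equivalently, Q(γ) = Q(√237, √5))

Obviously Q(γ) ⊆ Q(√237, √5), and [Q(√237, √5):Q] = 4 (since 237, 5 are distinct squarefree integers > 1 with 1185 not a perfect square). To show equality we compute the minimal polynomial of γ. From γ = √237 + √5: γ^2 = 237 + 2√(1185) + 5 = 242 + 2√(1185), so γ^2 - 242 = 2√(1185); squaring, (γ^2 - 242)^2 = 4·1185, i.e. γ^4 - 484γ^2 + 58564 - 4740 = 0, i.e. γ^4 - 484γ^2 + 53824 = 0. So γ is a root of x^4 - 484x^2 + 53824. This polynomial is irreducible over Q: it has no rational root (each ±√237 ± √5 is irrational), and any factorization into two quadratics over Q would force √(1185) ∈ Q (pairing opposite roots) or √237, √5 ∈ Q (other pairings), all impossible. Hence [Q(γ):Q] = 4 = [Q(√237, √5):Q], so Q(γ) = Q(√237, √5).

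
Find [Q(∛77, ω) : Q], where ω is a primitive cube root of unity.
[Q(∛77, ω) : Q] = 6

[Q(∛77):Q] = 3 (min poly x^3 - 77, irreducible since 77 is not a perfect cube). [Q(ω):Q] = 2 (min poly x^2 + x + 1). Since Q(∛77) ⊂ R and ω ∉ R, we have ω ∉ Q(∛77), so x^2 + x + 1 remains irreducible over Q(∛77) and [Q(∛77, ω) : Q(∛77)] = 2. By the tower law, [Q(∛77, ω) : Q] = 3 · 2 = 6. (In fact Q(∛77, ω) is the splitting field of x^3 - 77 over Q.)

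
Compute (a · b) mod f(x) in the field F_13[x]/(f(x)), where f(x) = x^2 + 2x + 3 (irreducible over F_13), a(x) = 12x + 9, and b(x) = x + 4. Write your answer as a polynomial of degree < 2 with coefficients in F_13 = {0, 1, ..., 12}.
a · b ≡ 7x (mod f(x))

Multiply in F_13[x]: a(x)·b(x) = (12x + 9)·(x + 4) = 12x^2 + 5x + 10. This has degree ≥ 2, so divide by f(x) over F_13: 12x^2 + 5x + 10 = (12)·(x^2 + 2x + 3) + (7x). Hence a·b ≡ 7x (mod f). (F_13[x]/(f) is a field with 13^2 = 169 elements since f is irreducible of degree 2.)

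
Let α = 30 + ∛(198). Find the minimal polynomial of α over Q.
m_α(x) = x^3 - 90x^2 + 2700x - 27198

Set β = α - 30 = ∛(198), so β^3 = 198. Then (α - 30)^3 - 198 = 0, i.e. α is a root of g(x) = (x - 30)^3 - 198 = x^3 - 90x^2 + 2700x - 27198. Since g(x) = h(x - 30) where h(x) = x^3 - 198, and h is irreducible over Q (because 198 is not a perfect cube, so h has no rational root, and a monic cubic with no rational root is irreducible), g is also irreducible (irreducibility is preserved under the substitution x → x - 30). Hence m_α(x) = x^3 - 90x^2 + 2700x - 27198.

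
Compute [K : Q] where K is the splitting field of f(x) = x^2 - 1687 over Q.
[K : Q] = 2

f(x) = x^2 - 1687 factors as (x - √1687)(x + √1687). The splitting field is K = Q(√1687). Since 1687 is squarefree and > 1, it is not a perfect square, so x^2 - 1687 is irreducible over Q and [Q(√1687) : Q] = 2. Hence [K : Q] = 2.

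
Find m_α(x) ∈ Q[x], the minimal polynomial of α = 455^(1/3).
m_α(x) = x^3 - 455

α satisfies α^3 = 455, so x^3 - 455 annihilates α. By the rational root test, a rational root p/q (in lowest terms) of x^3 - 455 would satisfy p^3 = 455 q^3, forcing q = 1 and p^3 = 455; but 455 is not a perfect cube, contradiction. A monic cubic over Q with no rational root is irreducible (any nontrivial factorization would include a linear factor). Hence x^3 - 455 is the minimal polynomial of α, and in particular [Q(α):Q] = 3.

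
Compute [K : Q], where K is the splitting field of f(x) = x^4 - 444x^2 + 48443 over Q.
[K : Q] = 4

Solving the quadratic in x^2: x^2 = (444 ± √(444^2 - 4·48443))/2 = (444 ± √3364)/2 = (444 ± 58)/2, giving x^2 = 193 or x^2 = 251. So f(x) = (x^2 - 193)(x^2 - 251) and the roots of f are ±√193, ±√251. Hence the splitting field is K = Q(√193, √251). Since 193 and 251 are distinct squarefree integers > 1, their product 48443 is not a perfect square, so √251 ∉ Q(√193). By the tower law [K:Q] = [Q(√193,√251):Q(√193)] · [Q(√193):Q] = 2 · 2 = 4.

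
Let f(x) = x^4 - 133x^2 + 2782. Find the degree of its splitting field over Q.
[K : Q] = 4

Solving the quadratic in x^2: x^2 = (133 ± √(133^2 - 4·2782))/2 = (133 ± √6561)/2 = (133 ± 81)/2, giving x^2 = 107 or x^2 = 26. So f(x) = (x^2 - 107)(x^2 - 26) and the roots of f are ±√107, ±√26. Hence the splitting field is K = Q(√107, √26). Since 107 and 26 are distinct squarefree integers > 1, their product 2782 is not a perfect square, so √26 ∉ Q(√107). By the tower law [K:Q] = [Q(√107,√26):Q(√107)] · [Q(√107):Q] = 2 · 2 = 4.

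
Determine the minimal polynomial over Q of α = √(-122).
m_α(x) = x^2 + 122

α satisfies α^2 + 122 = 0, so x^2 + 122 annihilates α. Since d = -122 is squarefree and ≠ 1, it is not a perfect square in Q, so x^2 + 122 has no rational root and is therefore irreducible over Q (a degree-2 polynomial over a field is irreducible iff it has no root). Hence m_α(x) = x^2 + 122.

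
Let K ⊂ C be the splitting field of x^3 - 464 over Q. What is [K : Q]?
[K : Q] = 6

The roots of x^3 - 464 are ∛464, ω∛464, ω^2∛464 where ω = e^(2πi/3) is a primitive cube root of unity, so K = Q(∛464, ω). Now [Q(∛464):Q] = 3 (since 464 is not a perfect cube, x^3 - 464 is irreducible) and [Q(ω):Q] = 2. Both 2 and 3 divide [K:Q], and [K:Q] ≤ 3·2 = 6, so [K:Q] = 6. (Equivalently: Q(∛464) ⊂ R but ω ∉ R, so [K : Q(∛464)] = 2.)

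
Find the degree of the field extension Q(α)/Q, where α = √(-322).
[Q(α):Q] = 2

[Q(α):Q] equals the degree of the minimal polynomial of α. Here α^2 = -322 and x^2 + 322 is irreducible (d = -322 is squarefree, ≠ 1, hence not a square), so deg(m_α) = 2. Thus [Q(α):Q] = 2.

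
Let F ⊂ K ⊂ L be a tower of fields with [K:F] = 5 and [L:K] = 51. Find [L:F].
[L:F] = 255

The tower law says that for any tower of field extensions F ⊂ K ⊂ L with finite degrees, [L:F] = [L:K] · [K:F]. Here this gives [L:F] = 51 · 5 = 255.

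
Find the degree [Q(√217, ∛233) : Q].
[Q(√217, ∛233) : Q] = 6

Let L = Q(√217, ∛233). Since Q(√217) ⊂ L and [Q(√217):Q] = 2, the tower law gives 2 | [L:Q]. Likewise Q(∛233) ⊂ L with [Q(∛233):Q] = 3 (because 233 is not a perfect cube), so 3 | [L:Q]. As gcd(2,3) = 1, [L:Q] is divisible by 6. Conversely L is generated over Q by √217 and ∛233, so [L:Q] ≤ 2·3 = 6. Therefore [Q(√217, ∛233) : Q] = 6.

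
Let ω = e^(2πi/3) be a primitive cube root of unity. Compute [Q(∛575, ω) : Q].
[Q(∛575, ω) : Q] = 6

[Q(∛575):Q] = 3 (min poly x^3 - 575, irreducible since 575 is not a perfect cube). [Q(ω):Q] = 2 (min poly x^2 + x + 1). Since Q(∛575) ⊂ R and ω ∉ R, we have ω ∉ Q(∛575), so x^2 + x + 1 remains irreducible over Q(∛575) and [Q(∛575, ω) : Q(∛575)] = 2. By the tower law, [Q(∛575, ω) : Q] = 3 · 2 = 6. (In fact Q(∛575, ω) is the splitting field of x^3 - 575 over Q.)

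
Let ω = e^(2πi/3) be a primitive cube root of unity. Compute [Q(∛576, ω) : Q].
[Q(∛576, ω) : Q] = 6

[Q(∛576):Q] = 3 (min poly x^3 - 576, irreducible since 576 is not a perfect cube). [Q(ω):Q] = 2 (min poly x^2 + x + 1). Since Q(∛576) ⊂ R and ω ∉ R, we have ω ∉ Q(∛576), so x^2 + x + 1 remains irreducible over Q(∛576) and [Q(∛576, ω) : Q(∛576)] = 2. By the tower law, [Q(∛576, ω) : Q] = 3 · 2 = 6. (In fact Q(∛576, ω) is the splitting field of x^3 - 576 over Q.)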